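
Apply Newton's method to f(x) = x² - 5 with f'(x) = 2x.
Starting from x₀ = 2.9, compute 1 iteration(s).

f(x) = x² - 5
f'(x) = 2x
x₀ = 2.9

Newton-Raphson formula: x_{n+1} = x_n - f(x_n)/f'(x_n)

Iteration 1:
  f(2.900000) = 3.410000
  f'(2.900000) = 5.800000
  x_1 = 2.900000 - 3.410000/5.800000 = 2.312069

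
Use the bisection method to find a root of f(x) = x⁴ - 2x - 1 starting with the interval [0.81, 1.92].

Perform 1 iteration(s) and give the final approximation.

f(x) = x⁴ - 2x - 1
Initial interval: [0.81, 1.92]

Iteration 1:
  c_1 = (0.810000 + 1.920000)/2 = 1.365000
  f(c_1) = f(1.365000) = -0.258393
  f(a) × f(c) ≥ 0, new interval: [1.365000, 1.920000]

After 1 iteration(s), the approximation is c_1 = 1.365000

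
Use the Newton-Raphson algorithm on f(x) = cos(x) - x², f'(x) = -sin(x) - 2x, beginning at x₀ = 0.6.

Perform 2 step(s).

f(x) = cos(x) - x²
f'(x) = -sin(x) - 2x
x₀ = 0.6

Newton-Raphson formula: x_{n+1} = x_n - f(x_n)/f'(x_n)

Iteration 1:
  f(0.600000) = 0.465336
  f'(0.600000) = -1.764642
  x_1 = 0.600000 - 0.465336/(-1.764642) = 0.863700
Iteration 2:
  f(0.863700) = -0.096348
  f'(0.863700) = -2.487650
  x_2 = 0.863700 - (-0.096348)/(-2.487650) = 0.824969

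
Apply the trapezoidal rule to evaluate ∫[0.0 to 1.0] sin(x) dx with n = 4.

f(x) = sin(x)
a = 0.0, b = 1.0, n = 4
h = (b - a)/n = 0.250000

Trapezoidal rule: (h/2)[f(x₀) + 2f(x₁) + 2f(x₂) + ... + f(xₙ)]

x_0 = 0.0000, f(x_0) = 0.000000, coefficient = 1
x_1 = 0.2500, f(x_1) = 0.247404, coefficient = 2
x_2 = 0.5000, f(x_2) = 0.479426, coefficient = 2
x_3 = 0.7500, f(x_3) = 0.681639, coefficient = 2
x_4 = 1.0000, f(x_4) = 0.841471, coefficient = 1

I ≈ (0.250000/2) × 3.658408 = 0.457301
Exact value: 0.459698
Error: 0.002397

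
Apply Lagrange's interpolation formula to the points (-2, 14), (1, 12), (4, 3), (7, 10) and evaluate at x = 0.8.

Lagrange interpolation formula:
P(x) = Σ yᵢ × Lᵢ(x)
where Lᵢ(x) = Π_{j≠i} (x - xⱼ)/(xᵢ - xⱼ)

L_0(0.8) = (0.8 - 1)/(-2 - 1) × (0.8 - 4)/(-2 - 4) × (0.8 - 7)/(-2 - 7) = 0.024494
L_1(0.8) = (0.8 - (-2))/(1 - (-2)) × (0.8 - 4)/(1 - 4) × (0.8 - 7)/(1 - 7) = 1.028741
L_2(0.8) = (0.8 - (-2))/(4 - (-2)) × (0.8 - 1)/(4 - 1) × (0.8 - 7)/(4 - 7) = -0.064296
L_3(0.8) = (0.8 - (-2))/(7 - (-2)) × (0.8 - 1)/(7 - 1) × (0.8 - 4)/(7 - 4) = 0.011062

P(0.8) = 14×L_0(0.8) + 12×L_1(0.8) + 3×L_2(0.8) + 10×L_3(0.8)
P(0.8) = 12.605531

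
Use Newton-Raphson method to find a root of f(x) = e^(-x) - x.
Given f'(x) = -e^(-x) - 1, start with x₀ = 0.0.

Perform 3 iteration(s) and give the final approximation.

f(x) = e^(-x) - x
f'(x) = -e^(-x) - 1
x₀ = 0.0

Newton-Raphson formula: x_{n+1} = x_n - f(x_n)/f'(x_n)

Iteration 1:
  f(0.000000) = 1.000000
  f'(0.000000) = -2.000000
  x_1 = 0.000000 - 1.000000/(-2.000000) = 0.500000
Iteration 2:
  f(0.500000) = 0.106531
  f'(0.500000) = -1.606531
  x_2 = 0.500000 - 0.106531/(-1.606531) = 0.566311
Iteration 3:
  f(0.566311) = 0.001305
  f'(0.566311) = -1.567616
  x_3 = 0.566311 - 0.001305/(-1.567616) = 0.567143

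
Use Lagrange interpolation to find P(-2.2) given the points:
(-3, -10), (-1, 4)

Lagrange interpolation formula:
P(x) = Σ yᵢ × Lᵢ(x)
where Lᵢ(x) = Π_{j≠i} (x - xⱼ)/(xᵢ - xⱼ)

L_0(-2.2) = (-2.2 - (-1))/(-3 - (-1)) = 0.600000
L_1(-2.2) = (-2.2 - (-3))/(-1 - (-3)) = 0.400000

P(-2.2) = (-10)×L_0(-2.2) + 4×L_1(-2.2)
P(-2.2) = -4.400000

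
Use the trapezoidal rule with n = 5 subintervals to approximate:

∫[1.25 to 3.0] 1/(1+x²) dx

f(x) = 1/(1+x²)
a = 1.25, b = 3.0, n = 5
h = (b - a)/n = 0.350000

Trapezoidal rule: (h/2)[f(x₀) + 2f(x₁) + 2f(x₂) + ... + f(xₙ)]

x_0 = 1.2500, f(x_0) = 0.390244, coefficient = 1
x_1 = 1.6000, f(x_1) = 0.280899, coefficient = 2
x_2 = 1.9500, f(x_2) = 0.208225, coefficient = 2
x_3 = 2.3000, f(x_3) = 0.158983, coefficient = 2
x_4 = 2.6500, f(x_4) = 0.124649, coefficient = 2
x_5 = 3.0000, f(x_5) = 0.100000, coefficient = 1

I ≈ (0.350000/2) × 2.035755 = 0.356257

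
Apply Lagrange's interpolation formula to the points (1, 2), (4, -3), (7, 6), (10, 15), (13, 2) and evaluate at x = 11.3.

Lagrange interpolation formula:
P(x) = Σ yᵢ × Lᵢ(x)
where Lᵢ(x) = Π_{j≠i} (x - xⱼ)/(xᵢ - xⱼ)

L_0(11.3) = (11.3 - 4)/(1 - 4) × (11.3 - 7)/(1 - 7) × (11.3 - 10)/(1 - 10) × (11.3 - 13)/(1 - 13) = -0.035685
L_1(11.3) = (11.3 - 1)/(4 - 1) × (11.3 - 7)/(4 - 7) × (11.3 - 10)/(4 - 10) × (11.3 - 13)/(4 - 13) = 0.201401
L_2(11.3) = (11.3 - 1)/(7 - 1) × (11.3 - 4)/(7 - 4) × (11.3 - 10)/(7 - 10) × (11.3 - 13)/(7 - 13) = -0.512870
L_3(11.3) = (11.3 - 1)/(10 - 1) × (11.3 - 4)/(10 - 4) × (11.3 - 7)/(10 - 7) × (11.3 - 13)/(10 - 13) = 1.130944
L_4(11.3) = (11.3 - 1)/(13 - 1) × (11.3 - 4)/(13 - 4) × (11.3 - 7)/(13 - 7) × (11.3 - 10)/(13 - 10) = 0.216210

P(11.3) = 2×L_0(11.3) + (-3)×L_1(11.3) + 6×L_2(11.3) + 15×L_3(11.3) + 2×L_4(11.3)
P(11.3) = 13.643790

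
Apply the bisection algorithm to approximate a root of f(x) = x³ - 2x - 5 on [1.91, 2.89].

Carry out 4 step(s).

f(x) = x³ - 2x - 5
Initial interval: [1.91, 2.89]

Iteration 1:
  c_1 = (1.910000 + 2.890000)/2 = 2.400000
  f(c_1) = f(2.400000) = 4.024000
  f(a) × f(c) < 0, new interval: [1.910000, 2.400000]
Iteration 2:
  c_2 = (1.910000 + 2.400000)/2 = 2.155000
  f(c_2) = f(2.155000) = 0.697874
  f(a) × f(c) < 0, new interval: [1.910000, 2.155000]
Iteration 3:
  c_3 = (1.910000 + 2.155000)/2 = 2.032500
  f(c_3) = f(2.032500) = -0.668628
  f(a) × f(c) ≥ 0, new interval: [2.032500, 2.155000]
Iteration 4:
  c_4 = (2.032500 + 2.155000)/2 = 2.093750
  f(c_4) = f(2.093750) = -0.008942
  f(a) × f(c) ≥ 0, new interval: [2.093750, 2.155000]

After 4 iteration(s), the approximation is c_4 = 2.093750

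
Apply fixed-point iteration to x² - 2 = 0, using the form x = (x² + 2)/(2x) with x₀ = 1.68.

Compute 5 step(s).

Equation: x² - 2 = 0
Fixed-point form: x = (x² + 2)/(2x)
x₀ = 1.68

x_1 = g(1.680000) = 1.435238
x_2 = g(1.435238) = 1.414368
x_3 = g(1.414368) = 1.414214
x_4 = g(1.414214) = 1.414214
x_5 = g(1.414214) = 1.414214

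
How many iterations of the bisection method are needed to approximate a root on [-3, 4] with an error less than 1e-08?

We need (b-a)/2^n ≤ 1e-08
(4 - (-3))/2^n ≤ 1e-08
7/2^n ≤ 1e-08
2^n ≥ 700000000
n ≥ log₂(700000000) = 29.38
n ≥ 30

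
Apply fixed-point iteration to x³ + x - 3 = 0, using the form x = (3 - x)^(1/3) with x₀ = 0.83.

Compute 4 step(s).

Equation: x³ + x - 3 = 0
Fixed-point form: x = (3 - x)^(1/3)
x₀ = 0.83

x_1 = g(0.830000) = 1.294653
x_2 = g(1.294653) = 1.194733
x_3 = g(1.194733) = 1.217626
x_4 = g(1.217626) = 1.212457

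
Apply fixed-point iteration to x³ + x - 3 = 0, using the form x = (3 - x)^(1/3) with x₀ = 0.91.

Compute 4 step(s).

Equation: x³ + x - 3 = 0
Fixed-point form: x = (3 - x)^(1/3)
x₀ = 0.91

x_1 = g(0.910000) = 1.278543
x_2 = g(1.278543) = 1.198483
x_3 = g(1.198483) = 1.216782
x_4 = g(1.216782) = 1.212648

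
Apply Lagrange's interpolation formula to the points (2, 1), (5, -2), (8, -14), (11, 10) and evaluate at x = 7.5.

Lagrange interpolation formula:
P(x) = Σ yᵢ × Lᵢ(x)
where Lᵢ(x) = Π_{j≠i} (x - xⱼ)/(xᵢ - xⱼ)

L_0(7.5) = (7.5 - 5)/(2 - 5) × (7.5 - 8)/(2 - 8) × (7.5 - 11)/(2 - 11) = -0.027006
L_1(7.5) = (7.5 - 2)/(5 - 2) × (7.5 - 8)/(5 - 8) × (7.5 - 11)/(5 - 11) = 0.178241
L_2(7.5) = (7.5 - 2)/(8 - 2) × (7.5 - 5)/(8 - 5) × (7.5 - 11)/(8 - 11) = 0.891204
L_3(7.5) = (7.5 - 2)/(11 - 2) × (7.5 - 5)/(11 - 5) × (7.5 - 8)/(11 - 8) = -0.042438

P(7.5) = 1×L_0(7.5) + (-2)×L_1(7.5) + (-14)×L_2(7.5) + 10×L_3(7.5)
P(7.5) = -13.284722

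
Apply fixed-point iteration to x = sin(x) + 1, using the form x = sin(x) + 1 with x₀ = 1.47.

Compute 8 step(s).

Equation: x = sin(x) + 1
Fixed-point form: x = sin(x) + 1
x₀ = 1.47

x_1 = g(1.470000) = 1.994924
x_2 = g(1.994924) = 1.911398
x_3 = g(1.911398) = 1.942554
x_4 = g(1.942554) = 1.931690
x_5 = g(1.931690) = 1.935582
x_6 = g(1.935582) = 1.934200
x_7 = g(1.934200) = 1.934692
x_8 = g(1.934692) = 1.934517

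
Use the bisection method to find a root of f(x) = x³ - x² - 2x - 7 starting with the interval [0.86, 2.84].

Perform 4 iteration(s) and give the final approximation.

f(x) = x³ - x² - 2x - 7
Initial interval: [0.86, 2.84]

Iteration 1:
  c_1 = (0.860000 + 2.840000)/2 = 1.850000
  f(c_1) = f(1.850000) = -7.790875
  f(a) × f(c) ≥ 0, new interval: [1.850000, 2.840000]
Iteration 2:
  c_2 = (1.850000 + 2.840000)/2 = 2.345000
  f(c_2) = f(2.345000) = -4.293811
  f(a) × f(c) ≥ 0, new interval: [2.345000, 2.840000]
Iteration 3:
  c_3 = (2.345000 + 2.840000)/2 = 2.592500
  f(c_3) = f(2.592500) = -1.481718
  f(a) × f(c) ≥ 0, new interval: [2.592500, 2.840000]
Iteration 4:
  c_4 = (2.592500 + 2.840000)/2 = 2.716250
  f(c_4) = f(2.716250) = 0.230017
  f(a) × f(c) < 0, new interval: [2.592500, 2.716250]

After 4 iteration(s), the approximation is c_4 = 2.716250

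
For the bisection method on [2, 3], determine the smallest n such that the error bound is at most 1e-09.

We need (b-a)/2^n ≤ 1e-09
(3 - 2)/2^n ≤ 1e-09
1/2^n ≤ 1e-09
2^n ≥ 1000000000
n ≥ log₂(1000000000) = 29.90
n ≥ 30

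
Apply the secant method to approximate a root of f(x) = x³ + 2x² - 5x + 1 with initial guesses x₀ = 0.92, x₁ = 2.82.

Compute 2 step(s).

f(x) = x³ + 2x² - 5x + 1
x₀ = 0.92, x₁ = 2.82

Secant formula: x_{n+1} = x_n - f(x_n)(x_n - x_{n-1})/(f(x_n) - f(x_{n-1}))

Iteration 1:
  f(0.920000) = -1.128512
  f(2.820000) = 25.230568
  x_2 = 2.820000 - 25.230568×(2.820000 - 0.920000)/(25.230568 - (-1.128512))
       = 1.001345
Iteration 2:
  f(2.820000) = 25.230568
  f(1.001345) = -0.997301
  x_3 = 1.001345 - (-0.997301)×(1.001345 - 2.820000)/(-0.997301 - 25.230568)
       = 1.070498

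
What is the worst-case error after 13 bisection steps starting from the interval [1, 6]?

Bisection error bound: |error| ≤ (b-a)/2^n
|error| ≤ (6 - 1)/2^13 = 5/2^13
|error| ≤ 0.0006103516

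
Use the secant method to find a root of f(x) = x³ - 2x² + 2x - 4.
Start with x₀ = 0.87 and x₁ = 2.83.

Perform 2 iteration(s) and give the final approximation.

f(x) = x³ - 2x² + 2x - 4
x₀ = 0.87, x₁ = 2.83

Secant formula: x_{n+1} = x_n - f(x_n)(x_n - x_{n-1})/(f(x_n) - f(x_{n-1}))

Iteration 1:
  f(0.870000) = -3.115297
  f(2.830000) = 8.307387
  x_2 = 2.830000 - 8.307387×(2.830000 - 0.870000)/(8.307387 - (-3.115297))
       = 1.404549
Iteration 2:
  f(2.830000) = 8.307387
  f(1.404549) = -2.365583
  x_3 = 1.404549 - (-2.365583)×(1.404549 - 2.830000)/(-2.365583 - 8.307387)
       = 1.720489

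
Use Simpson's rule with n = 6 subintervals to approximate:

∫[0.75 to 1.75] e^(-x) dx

f(x) = e^(-x)
a = 0.75, b = 1.75, n = 6
h = (b - a)/n = 0.166667

Simpson's rule: (h/3)[f(x₀) + 4f(x₁) + 2f(x₂) + ... + f(xₙ)]

x_0 = 0.7500, f(x_0) = 0.472367, coefficient = 1
x_1 = 0.9167, f(x_1) = 0.399850, coefficient = 4
x_2 = 1.0833, f(x_2) = 0.338465, coefficient = 2
x_3 = 1.2500, f(x_3) = 0.286505, coefficient = 4
x_4 = 1.4167, f(x_4) = 0.242521, coefficient = 2
x_5 = 1.5833, f(x_5) = 0.205290, coefficient = 4
x_6 = 1.7500, f(x_6) = 0.173774, coefficient = 1

I ≈ (0.166667/3) × 5.374690 = 0.298594
Exact value: 0.298593
Error: 0.000001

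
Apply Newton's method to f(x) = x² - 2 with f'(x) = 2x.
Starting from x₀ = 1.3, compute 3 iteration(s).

f(x) = x² - 2
f'(x) = 2x
x₀ = 1.3

Newton-Raphson formula: x_{n+1} = x_n - f(x_n)/f'(x_n)

Iteration 1:
  f(1.300000) = -0.310000
  f'(1.300000) = 2.600000
  x_1 = 1.300000 - (-0.310000)/2.600000 = 1.419231
Iteration 2:
  f(1.419231) = 0.014216
  f'(1.419231) = 2.838462
  x_2 = 1.419231 - 0.014216/2.838462 = 1.414222
Iteration 3:
  f(1.414222) = 0.000025
  f'(1.414222) = 2.828445
  x_3 = 1.414222 - 0.000025/2.828445 = 1.414214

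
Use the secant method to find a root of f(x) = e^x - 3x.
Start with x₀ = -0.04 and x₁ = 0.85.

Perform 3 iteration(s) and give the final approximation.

f(x) = e^x - 3x
x₀ = -0.04, x₁ = 0.85

Secant formula: x_{n+1} = x_n - f(x_n)(x_n - x_{n-1})/(f(x_n) - f(x_{n-1}))

Iteration 1:
  f(-0.040000) = 1.080789
  f(0.850000) = -0.210353
  x_2 = 0.850000 - (-0.210353)×(0.850000 - (-0.040000))/(-0.210353 - 1.080789)
       = 0.705001
Iteration 2:
  f(0.850000) = -0.210353
  f(0.705001) = -0.091154
  x_3 = 0.705001 - (-0.091154)×(0.705001 - 0.850000)/(-0.091154 - (-0.210353))
       = 0.594117
Iteration 3:
  f(0.705001) = -0.091154
  f(0.594117) = 0.029080
  x_4 = 0.594117 - 0.029080×(0.594117 - 0.705001)/(0.029080 - (-0.091154))
       = 0.620935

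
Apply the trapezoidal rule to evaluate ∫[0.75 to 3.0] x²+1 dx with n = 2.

f(x) = x²+1
a = 0.75, b = 3.0, n = 2
h = (b - a)/n = 1.125000

Trapezoidal rule: (h/2)[f(x₀) + 2f(x₁) + 2f(x₂) + ... + f(xₙ)]

x_0 = 0.7500, f(x_0) = 1.562500, coefficient = 1
x_1 = 1.8750, f(x_1) = 4.515625, coefficient = 2
x_2 = 3.0000, f(x_2) = 10.000000, coefficient = 1

I ≈ (1.125000/2) × 20.593750 = 11.583984
Exact value: 11.109375
Error: 0.474609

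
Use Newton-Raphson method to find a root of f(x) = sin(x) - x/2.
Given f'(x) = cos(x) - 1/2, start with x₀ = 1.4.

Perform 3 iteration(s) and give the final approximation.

f(x) = sin(x) - x/2
f'(x) = cos(x) - 1/2
x₀ = 1.4

Newton-Raphson formula: x_{n+1} = x_n - f(x_n)/f'(x_n)

Iteration 1:
  f(1.400000) = 0.285450
  f'(1.400000) = -0.330033
  x_1 = 1.400000 - 0.285450/(-0.330033) = 2.264913
Iteration 2:
  f(2.264913) = -0.363838
  f'(2.264913) = -1.139707
  x_2 = 2.264913 - (-0.363838)/(-1.139707) = 1.945675
Iteration 3:
  f(1.945675) = -0.042286
  f'(1.945675) = -0.866160
  x_3 = 1.945675 - (-0.042286)/(-0.866160) = 1.896856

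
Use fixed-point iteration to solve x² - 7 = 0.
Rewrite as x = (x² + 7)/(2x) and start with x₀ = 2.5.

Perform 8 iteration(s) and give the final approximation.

Equation: x² - 7 = 0
Fixed-point form: x = (x² + 7)/(2x)
x₀ = 2.5

x_1 = g(2.500000) = 2.650000
x_2 = g(2.650000) = 2.645755
x_3 = g(2.645755) = 2.645751
x_4 = g(2.645751) = 2.645751
x_5 = g(2.645751) = 2.645751
x_6 = g(2.645751) = 2.645751
x_7 = g(2.645751) = 2.645751
x_8 = g(2.645751) = 2.645751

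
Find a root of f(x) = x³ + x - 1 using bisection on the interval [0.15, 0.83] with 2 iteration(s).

f(x) = x³ + x - 1
Initial interval: [0.15, 0.83]

Iteration 1:
  c_1 = (0.150000 + 0.830000)/2 = 0.490000
  f(c_1) = f(0.490000) = -0.392351
  f(a) × f(c) ≥ 0, new interval: [0.490000, 0.830000]
Iteration 2:
  c_2 = (0.490000 + 0.830000)/2 = 0.660000
  f(c_2) = f(0.660000) = -0.052504
  f(a) × f(c) ≥ 0, new interval: [0.660000, 0.830000]

After 2 iteration(s), the approximation is c_2 = 0.660000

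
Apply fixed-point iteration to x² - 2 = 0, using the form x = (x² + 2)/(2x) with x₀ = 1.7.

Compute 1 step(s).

Equation: x² - 2 = 0
Fixed-point form: x = (x² + 2)/(2x)
x₀ = 1.7

x_1 = g(1.700000) = 1.438235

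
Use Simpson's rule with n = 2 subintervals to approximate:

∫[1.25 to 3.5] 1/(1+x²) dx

f(x) = 1/(1+x²)
a = 1.25, b = 3.5, n = 2
h = (b - a)/n = 1.125000

Simpson's rule: (h/3)[f(x₀) + 4f(x₁) + 2f(x₂) + ... + f(xₙ)]

x_0 = 1.2500, f(x_0) = 0.390244, coefficient = 1
x_1 = 2.3750, f(x_1) = 0.150588, coefficient = 4
x_2 = 3.5000, f(x_2) = 0.075472, coefficient = 1

I ≈ (1.125000/3) × 1.068069 = 0.400526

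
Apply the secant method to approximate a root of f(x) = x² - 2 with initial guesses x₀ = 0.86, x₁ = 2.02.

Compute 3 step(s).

f(x) = x² - 2
x₀ = 0.86, x₁ = 2.02

Secant formula: x_{n+1} = x_n - f(x_n)(x_n - x_{n-1})/(f(x_n) - f(x_{n-1}))

Iteration 1:
  f(0.860000) = -1.260400
  f(2.020000) = 2.080400
  x_2 = 2.020000 - 2.080400×(2.020000 - 0.860000)/(2.080400 - (-1.260400))
       = 1.297639
Iteration 2:
  f(2.020000) = 2.080400
  f(1.297639) = -0.316133
  x_3 = 1.297639 - (-0.316133)×(1.297639 - 2.020000)/(-0.316133 - 2.080400)
       = 1.392928
Iteration 3:
  f(1.297639) = -0.316133
  f(1.392928) = -0.059753
  x_4 = 1.392928 - (-0.059753)×(1.392928 - 1.297639)/(-0.059753 - (-0.316133))
       = 1.415136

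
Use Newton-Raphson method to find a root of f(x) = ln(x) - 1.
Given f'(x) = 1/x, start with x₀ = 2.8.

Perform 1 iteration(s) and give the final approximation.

f(x) = ln(x) - 1
f'(x) = 1/x
x₀ = 2.8

Newton-Raphson formula: x_{n+1} = x_n - f(x_n)/f'(x_n)

Iteration 1:
  f(2.800000) = 0.029619
  f'(2.800000) = 0.357143
  x_1 = 2.800000 - 0.029619/0.357143 = 2.717066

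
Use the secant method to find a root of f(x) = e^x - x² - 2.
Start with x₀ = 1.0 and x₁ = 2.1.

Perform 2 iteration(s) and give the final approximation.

f(x) = e^x - x² - 2
x₀ = 1.0, x₁ = 2.1

Secant formula: x_{n+1} = x_n - f(x_n)(x_n - x_{n-1})/(f(x_n) - f(x_{n-1}))

Iteration 1:
  f(1.000000) = -0.281718
  f(2.100000) = 1.756170
  x_2 = 2.100000 - 1.756170×(2.100000 - 1.000000)/(1.756170 - (-0.281718))
       = 1.152064
Iteration 2:
  f(2.100000) = 1.756170
  f(1.152064) = -0.162533
  x_3 = 1.152064 - (-0.162533)×(1.152064 - 2.100000)/(-0.162533 - 1.756170)
       = 1.232364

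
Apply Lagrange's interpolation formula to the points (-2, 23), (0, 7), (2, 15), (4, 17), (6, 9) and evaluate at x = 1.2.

Lagrange interpolation formula:
P(x) = Σ yᵢ × Lᵢ(x)
where Lᵢ(x) = Π_{j≠i} (x - xⱼ)/(xᵢ - xⱼ)

L_0(1.2) = (1.2 - 0)/(-2 - 0) × (1.2 - 2)/(-2 - 2) × (1.2 - 4)/(-2 - 4) × (1.2 - 6)/(-2 - 6) = -0.033600
L_1(1.2) = (1.2 - (-2))/(0 - (-2)) × (1.2 - 2)/(0 - 2) × (1.2 - 4)/(0 - 4) × (1.2 - 6)/(0 - 6) = 0.358400
L_2(1.2) = (1.2 - (-2))/(2 - (-2)) × (1.2 - 0)/(2 - 0) × (1.2 - 4)/(2 - 4) × (1.2 - 6)/(2 - 6) = 0.806400
L_3(1.2) = (1.2 - (-2))/(4 - (-2)) × (1.2 - 0)/(4 - 0) × (1.2 - 2)/(4 - 2) × (1.2 - 6)/(4 - 6) = -0.153600
L_4(1.2) = (1.2 - (-2))/(6 - (-2)) × (1.2 - 0)/(6 - 0) × (1.2 - 2)/(6 - 2) × (1.2 - 4)/(6 - 4) = 0.022400

P(1.2) = 23×L_0(1.2) + 7×L_1(1.2) + 15×L_2(1.2) + 17×L_3(1.2) + 9×L_4(1.2)
P(1.2) = 11.422400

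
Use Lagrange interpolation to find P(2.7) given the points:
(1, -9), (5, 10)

Lagrange interpolation formula:
P(x) = Σ yᵢ × Lᵢ(x)
where Lᵢ(x) = Π_{j≠i} (x - xⱼ)/(xᵢ - xⱼ)

L_0(2.7) = (2.7 - 5)/(1 - 5) = 0.575000
L_1(2.7) = (2.7 - 1)/(5 - 1) = 0.425000

P(2.7) = (-9)×L_0(2.7) + 10×L_1(2.7)
P(2.7) = -0.925000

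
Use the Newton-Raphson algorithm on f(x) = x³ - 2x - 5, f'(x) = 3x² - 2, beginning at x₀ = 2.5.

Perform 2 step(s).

f(x) = x³ - 2x - 5
f'(x) = 3x² - 2
x₀ = 2.5

Newton-Raphson formula: x_{n+1} = x_n - f(x_n)/f'(x_n)

Iteration 1:
  f(2.500000) = 5.625000
  f'(2.500000) = 16.750000
  x_1 = 2.500000 - 5.625000/16.750000 = 2.164179
Iteration 2:
  f(2.164179) = 0.807945
  f'(2.164179) = 12.051014
  x_2 = 2.164179 - 0.807945/12.051014 = 2.097135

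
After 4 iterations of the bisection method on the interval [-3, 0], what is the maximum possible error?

Bisection error bound: |error| ≤ (b-a)/2^n
|error| ≤ (0 - (-3))/2^4 = 3/2^4
|error| ≤ 0.1875000000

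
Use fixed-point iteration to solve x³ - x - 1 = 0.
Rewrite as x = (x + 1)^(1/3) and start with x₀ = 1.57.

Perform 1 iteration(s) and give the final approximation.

Equation: x³ - x - 1 = 0
Fixed-point form: x = (x + 1)^(1/3)
x₀ = 1.57

x_1 = g(1.570000) = 1.369760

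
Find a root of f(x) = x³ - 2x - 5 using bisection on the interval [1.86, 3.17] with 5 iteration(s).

f(x) = x³ - 2x - 5
Initial interval: [1.86, 3.17]

Iteration 1:
  c_1 = (1.860000 + 3.170000)/2 = 2.515000
  f(c_1) = f(2.515000) = 5.877941
  f(a) × f(c) < 0, new interval: [1.860000, 2.515000]
Iteration 2:
  c_2 = (1.860000 + 2.515000)/2 = 2.187500
  f(c_2) = f(2.187500) = 1.092529
  f(a) × f(c) < 0, new interval: [1.860000, 2.187500]
Iteration 3:
  c_3 = (1.860000 + 2.187500)/2 = 2.023750
  f(c_3) = f(2.023750) = -0.759102
  f(a) × f(c) ≥ 0, new interval: [2.023750, 2.187500]
Iteration 4:
  c_4 = (2.023750 + 2.187500)/2 = 2.105625
  f(c_4) = f(2.105625) = 0.124368
  f(a) × f(c) < 0, new interval: [2.023750, 2.105625]
Iteration 5:
  c_5 = (2.023750 + 2.105625)/2 = 2.064687
  f(c_5) = f(2.064687) = -0.327747
  f(a) × f(c) ≥ 0, new interval: [2.064687, 2.105625]

After 5 iteration(s), the approximation is c_5 = 2.064687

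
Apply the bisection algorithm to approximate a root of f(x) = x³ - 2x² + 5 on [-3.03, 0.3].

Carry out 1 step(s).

f(x) = x³ - 2x² + 5
Initial interval: [-3.03, 0.3]

Iteration 1:
  c_1 = (-3.030000 + 0.300000)/2 = -1.365000
  f(c_1) = f(-1.365000) = -1.269752
  f(a) × f(c) ≥ 0, new interval: [-1.365000, 0.300000]

After 1 iteration(s), the approximation is c_1 = -1.365000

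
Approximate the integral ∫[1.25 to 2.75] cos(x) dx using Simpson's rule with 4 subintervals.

f(x) = cos(x)
a = 1.25, b = 2.75, n = 4
h = (b - a)/n = 0.375000

Simpson's rule: (h/3)[f(x₀) + 4f(x₁) + 2f(x₂) + ... + f(xₙ)]

x_0 = 1.2500, f(x_0) = 0.315322, coefficient = 1
x_1 = 1.6250, f(x_1) = -0.054177, coefficient = 4
x_2 = 2.0000, f(x_2) = -0.416147, coefficient = 2
x_3 = 2.3750, f(x_3) = -0.720278, coefficient = 4
x_4 = 2.7500, f(x_4) = -0.924302, coefficient = 1

I ≈ (0.375000/3) × -4.539096 = -0.567387
Exact value: -0.567324
Error: 0.000063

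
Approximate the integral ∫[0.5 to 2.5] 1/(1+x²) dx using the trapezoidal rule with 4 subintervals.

f(x) = 1/(1+x²)
a = 0.5, b = 2.5, n = 4
h = (b - a)/n = 0.500000

Trapezoidal rule: (h/2)[f(x₀) + 2f(x₁) + 2f(x₂) + ... + f(xₙ)]

x_0 = 0.5000, f(x_0) = 0.800000, coefficient = 1
x_1 = 1.0000, f(x_1) = 0.500000, coefficient = 2
x_2 = 1.5000, f(x_2) = 0.307692, coefficient = 2
x_3 = 2.0000, f(x_3) = 0.200000, coefficient = 2
x_4 = 2.5000, f(x_4) = 0.137931, coefficient = 1

I ≈ (0.500000/2) × 2.953316 = 0.738329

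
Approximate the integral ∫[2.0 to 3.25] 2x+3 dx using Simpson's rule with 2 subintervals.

f(x) = 2x+3
a = 2.0, b = 3.25, n = 2
h = (b - a)/n = 0.625000

Simpson's rule: (h/3)[f(x₀) + 4f(x₁) + 2f(x₂) + ... + f(xₙ)]

x_0 = 2.0000, f(x_0) = 7.000000, coefficient = 1
x_1 = 2.6250, f(x_1) = 8.250000, coefficient = 4
x_2 = 3.2500, f(x_2) = 9.500000, coefficient = 1

I ≈ (0.625000/3) × 49.500000 = 10.312500
Exact value: 10.312500
Error: 0.000000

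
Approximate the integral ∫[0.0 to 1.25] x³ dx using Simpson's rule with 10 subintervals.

f(x) = x³
a = 0.0, b = 1.25, n = 10
h = (b - a)/n = 0.125000

Simpson's rule: (h/3)[f(x₀) + 4f(x₁) + 2f(x₂) + ... + f(xₙ)]

x_0 = 0.0000, f(x_0) = 0.000000, coefficient = 1
x_1 = 0.1250, f(x_1) = 0.001953, coefficient = 4
x_2 = 0.2500, f(x_2) = 0.015625, coefficient = 2
x_3 = 0.3750, f(x_3) = 0.052734, coefficient = 4
x_4 = 0.5000, f(x_4) = 0.125000, coefficient = 2
x_5 = 0.6250, f(x_5) = 0.244141, coefficient = 4
x_6 = 0.7500, f(x_6) = 0.421875, coefficient = 2
x_7 = 0.8750, f(x_7) = 0.669922, coefficient = 4
x_8 = 1.0000, f(x_8) = 1.000000, coefficient = 2
x_9 = 1.1250, f(x_9) = 1.423828, coefficient = 4
x_10 = 1.2500, f(x_10) = 1.953125, coefficient = 1

I ≈ (0.125000/3) × 14.648438 = 0.610352
Exact value: 0.610352
Error: 0.000000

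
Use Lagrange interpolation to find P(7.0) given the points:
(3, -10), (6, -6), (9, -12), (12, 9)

Lagrange interpolation formula:
P(x) = Σ yᵢ × Lᵢ(x)
where Lᵢ(x) = Π_{j≠i} (x - xⱼ)/(xᵢ - xⱼ)

L_0(7.0) = (7.0 - 6)/(3 - 6) × (7.0 - 9)/(3 - 9) × (7.0 - 12)/(3 - 12) = -0.061728
L_1(7.0) = (7.0 - 3)/(6 - 3) × (7.0 - 9)/(6 - 9) × (7.0 - 12)/(6 - 12) = 0.740741
L_2(7.0) = (7.0 - 3)/(9 - 3) × (7.0 - 6)/(9 - 6) × (7.0 - 12)/(9 - 12) = 0.370370
L_3(7.0) = (7.0 - 3)/(12 - 3) × (7.0 - 6)/(12 - 6) × (7.0 - 9)/(12 - 9) = -0.049383

P(7.0) = (-10)×L_0(7.0) + (-6)×L_1(7.0) + (-12)×L_2(7.0) + 9×L_3(7.0)
P(7.0) = -8.716049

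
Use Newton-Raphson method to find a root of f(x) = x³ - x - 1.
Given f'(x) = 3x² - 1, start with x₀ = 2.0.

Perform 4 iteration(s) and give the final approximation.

f(x) = x³ - x - 1
f'(x) = 3x² - 1
x₀ = 2.0

Newton-Raphson formula: x_{n+1} = x_n - f(x_n)/f'(x_n)

Iteration 1:
  f(2.000000) = 5.000000
  f'(2.000000) = 11.000000
  x_1 = 2.000000 - 5.000000/11.000000 = 1.545455
Iteration 2:
  f(1.545455) = 1.145755
  f'(1.545455) = 6.165289
  x_2 = 1.545455 - 1.145755/6.165289 = 1.359615
Iteration 3:
  f(1.359615) = 0.153705
  f'(1.359615) = 4.545658
  x_3 = 1.359615 - 0.153705/4.545658 = 1.325801
Iteration 4:
  f(1.325801) = 0.004625
  f'(1.325801) = 4.273248
  x_4 = 1.325801 - 0.004625/4.273248 = 1.324719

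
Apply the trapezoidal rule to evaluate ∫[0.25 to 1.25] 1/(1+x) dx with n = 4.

f(x) = 1/(1+x)
a = 0.25, b = 1.25, n = 4
h = (b - a)/n = 0.250000

Trapezoidal rule: (h/2)[f(x₀) + 2f(x₁) + 2f(x₂) + ... + f(xₙ)]

x_0 = 0.2500, f(x_0) = 0.800000, coefficient = 1
x_1 = 0.5000, f(x_1) = 0.666667, coefficient = 2
x_2 = 0.7500, f(x_2) = 0.571429, coefficient = 2
x_3 = 1.0000, f(x_3) = 0.500000, coefficient = 2
x_4 = 1.2500, f(x_4) = 0.444444, coefficient = 1

I ≈ (0.250000/2) × 4.720635 = 0.590079
Exact value: 0.587787
Error: 0.002293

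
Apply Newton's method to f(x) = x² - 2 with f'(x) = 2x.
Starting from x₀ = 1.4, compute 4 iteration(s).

f(x) = x² - 2
f'(x) = 2x
x₀ = 1.4

Newton-Raphson formula: x_{n+1} = x_n - f(x_n)/f'(x_n)

Iteration 1:
  f(1.400000) = -0.040000
  f'(1.400000) = 2.800000
  x_1 = 1.400000 - (-0.040000)/2.800000 = 1.414286
Iteration 2:
  f(1.414286) = 0.000204
  f'(1.414286) = 2.828571
  x_2 = 1.414286 - 0.000204/2.828571 = 1.414214
Iteration 3:
  f(1.414214) = 0.000000
  f'(1.414214) = 2.828427
  x_3 = 1.414214 - 0.000000/2.828427 = 1.414214
Iteration 4:
  f(1.414214) = 0.000000
  f'(1.414214) = 2.828427
  x_4 = 1.414214 - 0.000000/2.828427 = 1.414214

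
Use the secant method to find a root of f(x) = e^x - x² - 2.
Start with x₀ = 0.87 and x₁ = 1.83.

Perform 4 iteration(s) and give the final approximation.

f(x) = e^x - x² - 2
x₀ = 0.87, x₁ = 1.83

Secant formula: x_{n+1} = x_n - f(x_n)(x_n - x_{n-1})/(f(x_n) - f(x_{n-1}))

Iteration 1:
  f(0.870000) = -0.369989
  f(1.830000) = 0.884987
  x_2 = 1.830000 - 0.884987×(1.830000 - 0.870000)/(0.884987 - (-0.369989))
       = 1.153025
Iteration 2:
  f(1.830000) = 0.884987
  f(1.153025) = -0.161706
  x_3 = 1.153025 - (-0.161706)×(1.153025 - 1.830000)/(-0.161706 - 0.884987)
       = 1.257612
Iteration 3:
  f(1.153025) = -0.161706
  f(1.257612) = -0.064575
  x_4 = 1.257612 - (-0.064575)×(1.257612 - 1.153025)/(-0.064575 - (-0.161706))
       = 1.327144
Iteration 4:
  f(1.257612) = -0.064575
  f(1.327144) = 0.008949
  x_5 = 1.327144 - 0.008949×(1.327144 - 1.257612)/(0.008949 - (-0.064575))
       = 1.318681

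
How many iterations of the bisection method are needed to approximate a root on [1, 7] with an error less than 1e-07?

We need (b-a)/2^n ≤ 1e-07
(7 - 1)/2^n ≤ 1e-07
6/2^n ≤ 1e-07
2^n ≥ 60000000
n ≥ log₂(60000000) = 25.84
n ≥ 26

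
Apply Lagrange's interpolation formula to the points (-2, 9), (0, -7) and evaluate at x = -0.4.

Lagrange interpolation formula:
P(x) = Σ yᵢ × Lᵢ(x)
where Lᵢ(x) = Π_{j≠i} (x - xⱼ)/(xᵢ - xⱼ)

L_0(-0.4) = (-0.4 - 0)/(-2 - 0) = 0.200000
L_1(-0.4) = (-0.4 - (-2))/(0 - (-2)) = 0.800000

P(-0.4) = 9×L_0(-0.4) + (-7)×L_1(-0.4)
P(-0.4) = -3.800000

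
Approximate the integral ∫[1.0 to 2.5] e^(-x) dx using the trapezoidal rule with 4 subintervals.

f(x) = e^(-x)
a = 1.0, b = 2.5, n = 4
h = (b - a)/n = 0.375000

Trapezoidal rule: (h/2)[f(x₀) + 2f(x₁) + 2f(x₂) + ... + f(xₙ)]

x_0 = 1.0000, f(x_0) = 0.367879, coefficient = 1
x_1 = 1.3750, f(x_1) = 0.252840, coefficient = 2
x_2 = 1.7500, f(x_2) = 0.173774, coefficient = 2
x_3 = 2.1250, f(x_3) = 0.119433, coefficient = 2
x_4 = 2.5000, f(x_4) = 0.082085, coefficient = 1

I ≈ (0.375000/2) × 1.542057 = 0.289136
Exact value: 0.285794
Error: 0.003341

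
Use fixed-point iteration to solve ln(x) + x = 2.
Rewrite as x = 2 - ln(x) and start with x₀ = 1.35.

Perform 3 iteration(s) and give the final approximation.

Equation: ln(x) + x = 2
Fixed-point form: x = 2 - ln(x)
x₀ = 1.35

x_1 = g(1.350000) = 1.699895
x_2 = g(1.699895) = 1.469433
x_3 = g(1.469433) = 1.615123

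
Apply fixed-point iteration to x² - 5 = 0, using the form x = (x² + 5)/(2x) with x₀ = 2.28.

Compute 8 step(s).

Equation: x² - 5 = 0
Fixed-point form: x = (x² + 5)/(2x)
x₀ = 2.28

x_1 = g(2.280000) = 2.236491
x_2 = g(2.236491) = 2.236068
x_3 = g(2.236068) = 2.236068
x_4 = g(2.236068) = 2.236068
x_5 = g(2.236068) = 2.236068
x_6 = g(2.236068) = 2.236068
x_7 = g(2.236068) = 2.236068
x_8 = g(2.236068) = 2.236068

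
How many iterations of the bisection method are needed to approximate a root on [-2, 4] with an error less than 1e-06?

We need (b-a)/2^n ≤ 1e-06
(4 - (-2))/2^n ≤ 1e-06
6/2^n ≤ 1e-06
2^n ≥ 6000000
n ≥ log₂(6000000) = 22.52
n ≥ 23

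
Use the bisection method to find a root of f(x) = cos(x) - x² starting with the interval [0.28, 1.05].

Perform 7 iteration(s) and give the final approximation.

f(x) = cos(x) - x²
Initial interval: [0.28, 1.05]

Iteration 1:
  c_1 = (0.280000 + 1.050000)/2 = 0.665000
  f(c_1) = f(0.665000) = 0.344692
  f(a) × f(c) ≥ 0, new interval: [0.665000, 1.050000]
Iteration 2:
  c_2 = (0.665000 + 1.050000)/2 = 0.857500
  f(c_2) = f(0.857500) = -0.080976
  f(a) × f(c) < 0, new interval: [0.665000, 0.857500]
Iteration 3:
  c_3 = (0.665000 + 0.857500)/2 = 0.761250
  f(c_3) = f(0.761250) = 0.144473
  f(a) × f(c) ≥ 0, new interval: [0.761250, 0.857500]
Iteration 4:
  c_4 = (0.761250 + 0.857500)/2 = 0.809375
  f(c_4) = f(0.809375) = 0.034863
  f(a) × f(c) ≥ 0, new interval: [0.809375, 0.857500]
Iteration 5:
  c_5 = (0.809375 + 0.857500)/2 = 0.833438
  f(c_5) = f(0.833438) = -0.022283
  f(a) × f(c) < 0, new interval: [0.809375, 0.833438]
Iteration 6:
  c_6 = (0.809375 + 0.833438)/2 = 0.821406
  f(c_6) = f(0.821406) = 0.006484
  f(a) × f(c) ≥ 0, new interval: [0.821406, 0.833438]
Iteration 7:
  c_7 = (0.821406 + 0.833438)/2 = 0.827422
  f(c_7) = f(0.827422) = -0.007851
  f(a) × f(c) < 0, new interval: [0.821406, 0.827422]

After 7 iteration(s), the approximation is c_7 = 0.827422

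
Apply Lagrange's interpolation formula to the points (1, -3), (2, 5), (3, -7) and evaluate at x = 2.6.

Lagrange interpolation formula:
P(x) = Σ yᵢ × Lᵢ(x)
where Lᵢ(x) = Π_{j≠i} (x - xⱼ)/(xᵢ - xⱼ)

L_0(2.6) = (2.6 - 2)/(1 - 2) × (2.6 - 3)/(1 - 3) = -0.120000
L_1(2.6) = (2.6 - 1)/(2 - 1) × (2.6 - 3)/(2 - 3) = 0.640000
L_2(2.6) = (2.6 - 1)/(3 - 1) × (2.6 - 2)/(3 - 2) = 0.480000

P(2.6) = (-3)×L_0(2.6) + 5×L_1(2.6) + (-7)×L_2(2.6)
P(2.6) = 0.200000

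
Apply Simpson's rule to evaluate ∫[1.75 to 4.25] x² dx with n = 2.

f(x) = x²
a = 1.75, b = 4.25, n = 2
h = (b - a)/n = 1.250000

Simpson's rule: (h/3)[f(x₀) + 4f(x₁) + 2f(x₂) + ... + f(xₙ)]

x_0 = 1.7500, f(x_0) = 3.062500, coefficient = 1
x_1 = 3.0000, f(x_1) = 9.000000, coefficient = 4
x_2 = 4.2500, f(x_2) = 18.062500, coefficient = 1

I ≈ (1.250000/3) × 57.125000 = 23.802083
Exact value: 23.802083
Error: 0.000000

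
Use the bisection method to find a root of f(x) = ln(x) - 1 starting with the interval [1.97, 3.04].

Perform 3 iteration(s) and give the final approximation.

f(x) = ln(x) - 1
Initial interval: [1.97, 3.04]

Iteration 1:
  c_1 = (1.970000 + 3.040000)/2 = 2.505000
  f(c_1) = f(2.505000) = -0.081711
  f(a) × f(c) ≥ 0, new interval: [2.505000, 3.040000]
Iteration 2:
  c_2 = (2.505000 + 3.040000)/2 = 2.772500
  f(c_2) = f(2.772500) = 0.019749
  f(a) × f(c) < 0, new interval: [2.505000, 2.772500]
Iteration 3:
  c_3 = (2.505000 + 2.772500)/2 = 2.638750
  f(c_3) = f(2.638750) = -0.029695
  f(a) × f(c) ≥ 0, new interval: [2.638750, 2.772500]

After 3 iteration(s), the approximation is c_3 = 2.638750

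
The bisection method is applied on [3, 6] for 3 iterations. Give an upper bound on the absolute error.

Bisection error bound: |error| ≤ (b-a)/2^n
|error| ≤ (6 - 3)/2^3 = 3/2^3
|error| ≤ 0.3750000000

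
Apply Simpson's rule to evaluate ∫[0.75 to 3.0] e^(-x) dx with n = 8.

f(x) = e^(-x)
a = 0.75, b = 3.0, n = 8
h = (b - a)/n = 0.281250

Simpson's rule: (h/3)[f(x₀) + 4f(x₁) + 2f(x₂) + ... + f(xₙ)]

x_0 = 0.7500, f(x_0) = 0.472367, coefficient = 1
x_1 = 1.0312, f(x_1) = 0.356561, coefficient = 4
x_2 = 1.3125, f(x_2) = 0.269146, coefficient = 2
x_3 = 1.5938, f(x_3) = 0.203162, coefficient = 4
x_4 = 1.8750, f(x_4) = 0.153355, coefficient = 2
x_5 = 2.1562, f(x_5) = 0.115758, coefficient = 4
x_6 = 2.4375, f(x_6) = 0.087379, coefficient = 2
x_7 = 2.7188, f(x_7) = 0.065957, coefficient = 4
x_8 = 3.0000, f(x_8) = 0.049787, coefficient = 1

I ≈ (0.281250/3) × 4.507670 = 0.422594
Exact value: 0.422579
Error: 0.000015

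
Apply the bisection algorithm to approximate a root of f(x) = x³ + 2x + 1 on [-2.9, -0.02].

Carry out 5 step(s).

f(x) = x³ + 2x + 1
Initial interval: [-2.9, -0.02]

Iteration 1:
  c_1 = (-2.900000 + (-0.020000))/2 = -1.460000
  f(c_1) = f(-1.460000) = -5.032136
  f(a) × f(c) ≥ 0, new interval: [-1.460000, -0.020000]
Iteration 2:
  c_2 = (-1.460000 + (-0.020000))/2 = -0.740000
  f(c_2) = f(-0.740000) = -0.885224
  f(a) × f(c) ≥ 0, new interval: [-0.740000, -0.020000]
Iteration 3:
  c_3 = (-0.740000 + (-0.020000))/2 = -0.380000
  f(c_3) = f(-0.380000) = 0.185128
  f(a) × f(c) < 0, new interval: [-0.740000, -0.380000]
Iteration 4:
  c_4 = (-0.740000 + (-0.380000))/2 = -0.560000
  f(c_4) = f(-0.560000) = -0.295616
  f(a) × f(c) ≥ 0, new interval: [-0.560000, -0.380000]
Iteration 5:
  c_5 = (-0.560000 + (-0.380000))/2 = -0.470000
  f(c_5) = f(-0.470000) = -0.043823
  f(a) × f(c) ≥ 0, new interval: [-0.470000, -0.380000]

After 5 iteration(s), the approximation is c_5 = -0.470000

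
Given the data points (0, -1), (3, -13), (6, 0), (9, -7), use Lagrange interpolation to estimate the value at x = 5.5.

Lagrange interpolation formula:
P(x) = Σ yᵢ × Lᵢ(x)
where Lᵢ(x) = Π_{j≠i} (x - xⱼ)/(xᵢ - xⱼ)

L_0(5.5) = (5.5 - 3)/(0 - 3) × (5.5 - 6)/(0 - 6) × (5.5 - 9)/(0 - 9) = -0.027006
L_1(5.5) = (5.5 - 0)/(3 - 0) × (5.5 - 6)/(3 - 6) × (5.5 - 9)/(3 - 9) = 0.178241
L_2(5.5) = (5.5 - 0)/(6 - 0) × (5.5 - 3)/(6 - 3) × (5.5 - 9)/(6 - 9) = 0.891204
L_3(5.5) = (5.5 - 0)/(9 - 0) × (5.5 - 3)/(9 - 3) × (5.5 - 6)/(9 - 6) = -0.042438

P(5.5) = (-1)×L_0(5.5) + (-13)×L_1(5.5) + 0×L_2(5.5) + (-7)×L_3(5.5)
P(5.5) = -1.993056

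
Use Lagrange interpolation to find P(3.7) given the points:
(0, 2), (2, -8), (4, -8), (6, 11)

Lagrange interpolation formula:
P(x) = Σ yᵢ × Lᵢ(x)
where Lᵢ(x) = Π_{j≠i} (x - xⱼ)/(xᵢ - xⱼ)

L_0(3.7) = (3.7 - 2)/(0 - 2) × (3.7 - 4)/(0 - 4) × (3.7 - 6)/(0 - 6) = -0.024437
L_1(3.7) = (3.7 - 0)/(2 - 0) × (3.7 - 4)/(2 - 4) × (3.7 - 6)/(2 - 6) = 0.159562
L_2(3.7) = (3.7 - 0)/(4 - 0) × (3.7 - 2)/(4 - 2) × (3.7 - 6)/(4 - 6) = 0.904188
L_3(3.7) = (3.7 - 0)/(6 - 0) × (3.7 - 2)/(6 - 2) × (3.7 - 4)/(6 - 4) = -0.039312

P(3.7) = 2×L_0(3.7) + (-8)×L_1(3.7) + (-8)×L_2(3.7) + 11×L_3(3.7)
P(3.7) = -8.991313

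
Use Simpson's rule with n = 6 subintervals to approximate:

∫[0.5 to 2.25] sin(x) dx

f(x) = sin(x)
a = 0.5, b = 2.25, n = 6
h = (b - a)/n = 0.291667

Simpson's rule: (h/3)[f(x₀) + 4f(x₁) + 2f(x₂) + ... + f(xₙ)]

x_0 = 0.5000, f(x_0) = 0.479426, coefficient = 1
x_1 = 0.7917, f(x_1) = 0.711525, coefficient = 4
x_2 = 1.0833, f(x_2) = 0.883524, coefficient = 2
x_3 = 1.3750, f(x_3) = 0.980893, coefficient = 4
x_4 = 1.6667, f(x_4) = 0.995408, coefficient = 2
x_5 = 1.9583, f(x_5) = 0.925843, coefficient = 4
x_6 = 2.2500, f(x_6) = 0.778073, coefficient = 1

I ≈ (0.291667/3) × 15.488407 = 1.505817
Exact value: 1.505756
Error: 0.000061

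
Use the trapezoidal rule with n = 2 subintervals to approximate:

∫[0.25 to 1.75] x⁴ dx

f(x) = x⁴
a = 0.25, b = 1.75, n = 2
h = (b - a)/n = 0.750000

Trapezoidal rule: (h/2)[f(x₀) + 2f(x₁) + 2f(x₂) + ... + f(xₙ)]

x_0 = 0.2500, f(x_0) = 0.003906, coefficient = 1
x_1 = 1.0000, f(x_1) = 1.000000, coefficient = 2
x_2 = 1.7500, f(x_2) = 9.378906, coefficient = 1

I ≈ (0.750000/2) × 11.382812 = 4.268555
Exact value: 3.282422
Error: 0.986133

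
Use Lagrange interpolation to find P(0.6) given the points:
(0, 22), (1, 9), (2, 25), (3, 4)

Lagrange interpolation formula:
P(x) = Σ yᵢ × Lᵢ(x)
where Lᵢ(x) = Π_{j≠i} (x - xⱼ)/(xᵢ - xⱼ)

L_0(0.6) = (0.6 - 1)/(0 - 1) × (0.6 - 2)/(0 - 2) × (0.6 - 3)/(0 - 3) = 0.224000
L_1(0.6) = (0.6 - 0)/(1 - 0) × (0.6 - 2)/(1 - 2) × (0.6 - 3)/(1 - 3) = 1.008000
L_2(0.6) = (0.6 - 0)/(2 - 0) × (0.6 - 1)/(2 - 1) × (0.6 - 3)/(2 - 3) = -0.288000
L_3(0.6) = (0.6 - 0)/(3 - 0) × (0.6 - 1)/(3 - 1) × (0.6 - 2)/(3 - 2) = 0.056000

P(0.6) = 22×L_0(0.6) + 9×L_1(0.6) + 25×L_2(0.6) + 4×L_3(0.6)
P(0.6) = 7.024000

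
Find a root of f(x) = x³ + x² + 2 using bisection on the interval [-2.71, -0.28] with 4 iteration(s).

f(x) = x³ + x² + 2
Initial interval: [-2.71, -0.28]

Iteration 1:
  c_1 = (-2.710000 + (-0.280000))/2 = -1.495000
  f(c_1) = f(-1.495000) = 0.893663
  f(a) × f(c) < 0, new interval: [-2.710000, -1.495000]
Iteration 2:
  c_2 = (-2.710000 + (-1.495000))/2 = -2.102500
  f(c_2) = f(-2.102500) = -2.873608
  f(a) × f(c) ≥ 0, new interval: [-2.102500, -1.495000]
Iteration 3:
  c_3 = (-2.102500 + (-1.495000))/2 = -1.798750
  f(c_3) = f(-1.798750) = -0.584357
  f(a) × f(c) ≥ 0, new interval: [-1.798750, -1.495000]
Iteration 4:
  c_4 = (-1.798750 + (-1.495000))/2 = -1.646875
  f(c_4) = f(-1.646875) = 0.245547
  f(a) × f(c) < 0, new interval: [-1.798750, -1.646875]

After 4 iteration(s), the approximation is c_4 = -1.646875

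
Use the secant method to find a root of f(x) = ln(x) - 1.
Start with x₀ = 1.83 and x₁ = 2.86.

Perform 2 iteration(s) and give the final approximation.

f(x) = ln(x) - 1
x₀ = 1.83, x₁ = 2.86

Secant formula: x_{n+1} = x_n - f(x_n)(x_n - x_{n-1})/(f(x_n) - f(x_{n-1}))

Iteration 1:
  f(1.830000) = -0.395684
  f(2.860000) = 0.050822
  x_2 = 2.860000 - 0.050822×(2.860000 - 1.830000)/(0.050822 - (-0.395684))
       = 2.742765
Iteration 2:
  f(2.860000) = 0.050822
  f(2.742765) = 0.008966
  x_3 = 2.742765 - 0.008966×(2.742765 - 2.860000)/(0.008966 - 0.050822)
       = 2.717650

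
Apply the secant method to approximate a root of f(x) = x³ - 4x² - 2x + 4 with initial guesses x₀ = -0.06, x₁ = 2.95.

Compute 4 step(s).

f(x) = x³ - 4x² - 2x + 4
x₀ = -0.06, x₁ = 2.95

Secant formula: x_{n+1} = x_n - f(x_n)(x_n - x_{n-1})/(f(x_n) - f(x_{n-1}))

Iteration 1:
  f(-0.060000) = 4.105384
  f(2.950000) = -11.037625
  x_2 = 2.950000 - (-11.037625)×(2.950000 - (-0.060000))/(-11.037625 - 4.105384)
       = 0.756034
Iteration 2:
  f(2.950000) = -11.037625
  f(0.756034) = 0.633724
  x_3 = 0.756034 - 0.633724×(0.756034 - 2.950000)/(0.633724 - (-11.037625))
       = 0.875160
Iteration 3:
  f(0.756034) = 0.633724
  f(0.875160) = -0.143653
  x_4 = 0.875160 - (-0.143653)×(0.875160 - 0.756034)/(-0.143653 - 0.633724)
       = 0.853147
Iteration 4:
  f(0.875160) = -0.143653
  f(0.853147) = 0.003240
  x_5 = 0.853147 - 0.003240×(0.853147 - 0.875160)/(0.003240 - (-0.143653))
       = 0.853632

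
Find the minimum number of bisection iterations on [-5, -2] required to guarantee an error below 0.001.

We need (b-a)/2^n ≤ 0.001
(-2 - (-5))/2^n ≤ 0.001
3/2^n ≤ 0.001
2^n ≥ 3000
n ≥ log₂(3000) = 11.55
n ≥ 12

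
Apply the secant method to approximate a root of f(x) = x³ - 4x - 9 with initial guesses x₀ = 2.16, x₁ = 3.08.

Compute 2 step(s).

f(x) = x³ - 4x - 9
x₀ = 2.16, x₁ = 3.08

Secant formula: x_{n+1} = x_n - f(x_n)(x_n - x_{n-1})/(f(x_n) - f(x_{n-1}))

Iteration 1:
  f(2.160000) = -7.562304
  f(3.080000) = 7.898112
  x_2 = 3.080000 - 7.898112×(3.080000 - 2.160000)/(7.898112 - (-7.562304))
       = 2.610009
Iteration 2:
  f(3.080000) = 7.898112
  f(2.610009) = -1.660278
  x_3 = 2.610009 - (-1.660278)×(2.610009 - 3.080000)/(-1.660278 - 7.898112)
       = 2.691645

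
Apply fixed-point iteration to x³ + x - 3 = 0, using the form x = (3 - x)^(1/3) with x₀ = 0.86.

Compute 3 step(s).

Equation: x³ + x - 3 = 0
Fixed-point form: x = (3 - x)^(1/3)
x₀ = 0.86

x_1 = g(0.860000) = 1.288659
x_2 = g(1.288659) = 1.196131
x_3 = g(1.196131) = 1.217311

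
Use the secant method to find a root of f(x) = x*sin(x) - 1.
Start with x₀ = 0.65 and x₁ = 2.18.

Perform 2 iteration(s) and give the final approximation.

f(x) = x*sin(x) - 1
x₀ = 0.65, x₁ = 2.18

Secant formula: x_{n+1} = x_n - f(x_n)(x_n - x_{n-1})/(f(x_n) - f(x_{n-1}))

Iteration 1:
  f(0.650000) = -0.606629
  f(2.180000) = 0.787827
  x_2 = 2.180000 - 0.787827×(2.180000 - 0.650000)/(0.787827 - (-0.606629))
       = 1.315595
Iteration 2:
  f(2.180000) = 0.787827
  f(1.315595) = 0.272986
  x_3 = 1.315595 - 0.272986×(1.315595 - 2.180000)/(0.272986 - 0.787827)
       = 0.857258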